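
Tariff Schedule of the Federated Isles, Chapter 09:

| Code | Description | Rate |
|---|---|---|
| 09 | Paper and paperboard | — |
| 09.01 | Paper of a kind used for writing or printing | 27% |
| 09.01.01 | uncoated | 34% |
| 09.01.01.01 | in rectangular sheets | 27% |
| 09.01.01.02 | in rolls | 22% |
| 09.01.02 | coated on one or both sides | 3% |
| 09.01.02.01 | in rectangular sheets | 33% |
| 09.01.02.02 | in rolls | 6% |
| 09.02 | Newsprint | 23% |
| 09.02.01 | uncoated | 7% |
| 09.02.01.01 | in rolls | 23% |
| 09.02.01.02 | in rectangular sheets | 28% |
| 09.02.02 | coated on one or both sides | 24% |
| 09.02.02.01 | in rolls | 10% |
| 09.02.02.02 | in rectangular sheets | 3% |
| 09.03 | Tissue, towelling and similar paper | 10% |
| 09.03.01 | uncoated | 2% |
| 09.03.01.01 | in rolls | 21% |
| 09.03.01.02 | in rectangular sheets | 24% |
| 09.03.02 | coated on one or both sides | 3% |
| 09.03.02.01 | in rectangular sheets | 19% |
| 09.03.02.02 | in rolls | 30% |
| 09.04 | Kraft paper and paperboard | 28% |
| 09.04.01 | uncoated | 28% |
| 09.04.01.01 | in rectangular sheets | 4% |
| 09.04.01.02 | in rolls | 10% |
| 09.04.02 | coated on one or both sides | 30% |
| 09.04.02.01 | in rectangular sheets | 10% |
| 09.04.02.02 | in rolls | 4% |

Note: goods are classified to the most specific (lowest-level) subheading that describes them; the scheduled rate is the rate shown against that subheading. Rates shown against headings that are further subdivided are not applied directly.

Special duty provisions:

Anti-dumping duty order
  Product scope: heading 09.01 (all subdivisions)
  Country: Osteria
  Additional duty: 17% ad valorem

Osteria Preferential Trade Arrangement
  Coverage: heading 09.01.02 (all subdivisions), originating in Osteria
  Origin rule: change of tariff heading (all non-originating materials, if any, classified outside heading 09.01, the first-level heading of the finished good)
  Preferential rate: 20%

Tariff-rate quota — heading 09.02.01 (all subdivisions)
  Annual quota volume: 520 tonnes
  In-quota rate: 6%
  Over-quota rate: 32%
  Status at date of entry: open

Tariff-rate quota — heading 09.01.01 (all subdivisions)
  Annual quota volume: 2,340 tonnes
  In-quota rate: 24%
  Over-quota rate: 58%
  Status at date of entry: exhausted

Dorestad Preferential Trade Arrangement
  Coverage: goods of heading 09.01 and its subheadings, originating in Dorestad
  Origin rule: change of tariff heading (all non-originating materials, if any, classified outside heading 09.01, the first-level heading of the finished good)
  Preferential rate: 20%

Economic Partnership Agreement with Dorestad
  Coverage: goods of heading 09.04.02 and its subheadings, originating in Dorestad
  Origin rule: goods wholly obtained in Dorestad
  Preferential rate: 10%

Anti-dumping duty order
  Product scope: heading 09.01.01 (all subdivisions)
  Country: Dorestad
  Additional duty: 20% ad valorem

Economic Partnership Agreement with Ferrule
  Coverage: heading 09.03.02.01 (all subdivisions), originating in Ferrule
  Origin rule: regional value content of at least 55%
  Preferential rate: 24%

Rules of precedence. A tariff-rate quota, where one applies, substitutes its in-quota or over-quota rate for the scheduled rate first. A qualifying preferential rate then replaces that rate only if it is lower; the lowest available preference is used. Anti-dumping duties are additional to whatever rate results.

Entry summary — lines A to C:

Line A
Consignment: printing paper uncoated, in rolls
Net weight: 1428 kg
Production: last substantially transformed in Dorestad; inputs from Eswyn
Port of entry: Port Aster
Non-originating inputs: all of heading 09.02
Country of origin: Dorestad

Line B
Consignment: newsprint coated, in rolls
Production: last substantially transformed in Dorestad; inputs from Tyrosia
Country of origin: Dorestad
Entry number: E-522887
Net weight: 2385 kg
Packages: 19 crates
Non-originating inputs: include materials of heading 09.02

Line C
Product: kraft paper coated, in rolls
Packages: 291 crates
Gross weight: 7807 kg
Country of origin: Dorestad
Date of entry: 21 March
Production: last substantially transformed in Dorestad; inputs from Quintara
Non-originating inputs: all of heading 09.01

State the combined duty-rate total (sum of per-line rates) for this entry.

Line A: printing paper → 09.01; uncoated → 09.01.01; in rolls → 09.01.01.02. Scheduled 22%. quota on 09.01.01 exhausted → over-quota 58%; Dorestad agreement on 09.01: CTH met → 20% available; Dorestad agreement on 09.04.02: 09.01.01.02 not covered; preferential 20%; anti-dumping (Dorestad, 09.01.01): +20%; total 20% + 20% = 40%. → 40%.
Line B: newsprint → 09.02; coated → 09.02.02; in rolls → 09.02.02.01. Scheduled 10%. Dorestad agreement on 09.01: 09.02.02.01 not covered; Dorestad agreement on 09.04.02: 09.02.02.01 not covered. → 10%.
Line C: kraft paper → 09.04; coated → 09.04.02; in rolls → 09.04.02.02. Scheduled 4%. Dorestad agreement on 09.01: 09.04.02.02 not covered; Dorestad agreement on 09.04.02: not wholly obtained. → 4%.
Sum: 40% + 10% + 4% = 54%.

54%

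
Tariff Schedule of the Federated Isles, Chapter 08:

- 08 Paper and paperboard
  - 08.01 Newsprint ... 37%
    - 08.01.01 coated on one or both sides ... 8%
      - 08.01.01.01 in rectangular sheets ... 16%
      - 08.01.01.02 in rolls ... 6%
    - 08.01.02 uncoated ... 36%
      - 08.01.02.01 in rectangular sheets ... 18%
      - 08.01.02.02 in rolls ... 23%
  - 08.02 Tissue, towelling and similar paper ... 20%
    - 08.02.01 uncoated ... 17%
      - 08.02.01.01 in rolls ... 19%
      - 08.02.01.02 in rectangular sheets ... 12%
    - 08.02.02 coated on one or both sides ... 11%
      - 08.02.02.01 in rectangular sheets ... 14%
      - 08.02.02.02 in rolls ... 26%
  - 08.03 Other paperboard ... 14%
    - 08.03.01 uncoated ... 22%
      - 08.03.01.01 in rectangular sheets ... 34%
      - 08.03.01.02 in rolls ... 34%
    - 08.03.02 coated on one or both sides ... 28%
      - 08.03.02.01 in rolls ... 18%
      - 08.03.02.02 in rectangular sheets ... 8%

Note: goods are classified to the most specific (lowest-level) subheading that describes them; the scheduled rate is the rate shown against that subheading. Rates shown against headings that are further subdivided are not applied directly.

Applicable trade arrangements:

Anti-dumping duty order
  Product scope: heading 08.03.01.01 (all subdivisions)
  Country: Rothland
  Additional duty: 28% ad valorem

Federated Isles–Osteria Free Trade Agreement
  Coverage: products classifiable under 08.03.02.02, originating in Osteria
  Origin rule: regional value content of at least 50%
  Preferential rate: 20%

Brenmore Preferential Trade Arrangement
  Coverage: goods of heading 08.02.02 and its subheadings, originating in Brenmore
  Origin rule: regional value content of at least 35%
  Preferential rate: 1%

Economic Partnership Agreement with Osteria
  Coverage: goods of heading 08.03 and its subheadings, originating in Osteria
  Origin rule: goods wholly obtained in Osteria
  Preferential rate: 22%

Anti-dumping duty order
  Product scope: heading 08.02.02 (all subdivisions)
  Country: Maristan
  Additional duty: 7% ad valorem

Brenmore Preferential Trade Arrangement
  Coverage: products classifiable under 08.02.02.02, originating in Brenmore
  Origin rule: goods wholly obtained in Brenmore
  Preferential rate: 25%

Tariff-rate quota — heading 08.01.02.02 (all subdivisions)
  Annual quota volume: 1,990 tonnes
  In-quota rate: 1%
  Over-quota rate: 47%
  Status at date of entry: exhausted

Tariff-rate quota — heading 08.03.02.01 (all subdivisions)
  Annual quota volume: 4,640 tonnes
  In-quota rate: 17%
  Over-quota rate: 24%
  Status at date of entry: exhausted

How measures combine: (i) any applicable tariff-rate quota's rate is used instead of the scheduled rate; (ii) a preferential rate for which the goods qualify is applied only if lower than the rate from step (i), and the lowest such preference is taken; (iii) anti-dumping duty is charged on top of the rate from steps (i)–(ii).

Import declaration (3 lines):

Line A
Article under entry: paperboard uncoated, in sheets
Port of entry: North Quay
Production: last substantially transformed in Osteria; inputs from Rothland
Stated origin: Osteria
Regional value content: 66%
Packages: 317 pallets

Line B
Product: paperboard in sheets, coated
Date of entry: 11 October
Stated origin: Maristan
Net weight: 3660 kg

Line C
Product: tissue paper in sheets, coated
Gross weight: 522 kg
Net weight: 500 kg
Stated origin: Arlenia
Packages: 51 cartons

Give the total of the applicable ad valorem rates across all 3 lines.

Line A: paperboard → 08.03; uncoated → 08.03.01; in sheets → 08.03.01.01. Scheduled 34%. Osteria agreement on 08.03.02.02: 08.03.01.01 not covered; Osteria agreement on 08.03: not wholly obtained. → 34%.
Line B: paperboard → 08.03; coated → 08.03.02; in sheets → 08.03.02.02. Scheduled 8%. No special measure applies. → 8%.
Line C: tissue paper → 08.02; coated → 08.02.02; in sheets → 08.02.02.01. Scheduled 14%. No special measure applies. → 14%.
Sum: 34% + 8% + 14% = 56%.

56%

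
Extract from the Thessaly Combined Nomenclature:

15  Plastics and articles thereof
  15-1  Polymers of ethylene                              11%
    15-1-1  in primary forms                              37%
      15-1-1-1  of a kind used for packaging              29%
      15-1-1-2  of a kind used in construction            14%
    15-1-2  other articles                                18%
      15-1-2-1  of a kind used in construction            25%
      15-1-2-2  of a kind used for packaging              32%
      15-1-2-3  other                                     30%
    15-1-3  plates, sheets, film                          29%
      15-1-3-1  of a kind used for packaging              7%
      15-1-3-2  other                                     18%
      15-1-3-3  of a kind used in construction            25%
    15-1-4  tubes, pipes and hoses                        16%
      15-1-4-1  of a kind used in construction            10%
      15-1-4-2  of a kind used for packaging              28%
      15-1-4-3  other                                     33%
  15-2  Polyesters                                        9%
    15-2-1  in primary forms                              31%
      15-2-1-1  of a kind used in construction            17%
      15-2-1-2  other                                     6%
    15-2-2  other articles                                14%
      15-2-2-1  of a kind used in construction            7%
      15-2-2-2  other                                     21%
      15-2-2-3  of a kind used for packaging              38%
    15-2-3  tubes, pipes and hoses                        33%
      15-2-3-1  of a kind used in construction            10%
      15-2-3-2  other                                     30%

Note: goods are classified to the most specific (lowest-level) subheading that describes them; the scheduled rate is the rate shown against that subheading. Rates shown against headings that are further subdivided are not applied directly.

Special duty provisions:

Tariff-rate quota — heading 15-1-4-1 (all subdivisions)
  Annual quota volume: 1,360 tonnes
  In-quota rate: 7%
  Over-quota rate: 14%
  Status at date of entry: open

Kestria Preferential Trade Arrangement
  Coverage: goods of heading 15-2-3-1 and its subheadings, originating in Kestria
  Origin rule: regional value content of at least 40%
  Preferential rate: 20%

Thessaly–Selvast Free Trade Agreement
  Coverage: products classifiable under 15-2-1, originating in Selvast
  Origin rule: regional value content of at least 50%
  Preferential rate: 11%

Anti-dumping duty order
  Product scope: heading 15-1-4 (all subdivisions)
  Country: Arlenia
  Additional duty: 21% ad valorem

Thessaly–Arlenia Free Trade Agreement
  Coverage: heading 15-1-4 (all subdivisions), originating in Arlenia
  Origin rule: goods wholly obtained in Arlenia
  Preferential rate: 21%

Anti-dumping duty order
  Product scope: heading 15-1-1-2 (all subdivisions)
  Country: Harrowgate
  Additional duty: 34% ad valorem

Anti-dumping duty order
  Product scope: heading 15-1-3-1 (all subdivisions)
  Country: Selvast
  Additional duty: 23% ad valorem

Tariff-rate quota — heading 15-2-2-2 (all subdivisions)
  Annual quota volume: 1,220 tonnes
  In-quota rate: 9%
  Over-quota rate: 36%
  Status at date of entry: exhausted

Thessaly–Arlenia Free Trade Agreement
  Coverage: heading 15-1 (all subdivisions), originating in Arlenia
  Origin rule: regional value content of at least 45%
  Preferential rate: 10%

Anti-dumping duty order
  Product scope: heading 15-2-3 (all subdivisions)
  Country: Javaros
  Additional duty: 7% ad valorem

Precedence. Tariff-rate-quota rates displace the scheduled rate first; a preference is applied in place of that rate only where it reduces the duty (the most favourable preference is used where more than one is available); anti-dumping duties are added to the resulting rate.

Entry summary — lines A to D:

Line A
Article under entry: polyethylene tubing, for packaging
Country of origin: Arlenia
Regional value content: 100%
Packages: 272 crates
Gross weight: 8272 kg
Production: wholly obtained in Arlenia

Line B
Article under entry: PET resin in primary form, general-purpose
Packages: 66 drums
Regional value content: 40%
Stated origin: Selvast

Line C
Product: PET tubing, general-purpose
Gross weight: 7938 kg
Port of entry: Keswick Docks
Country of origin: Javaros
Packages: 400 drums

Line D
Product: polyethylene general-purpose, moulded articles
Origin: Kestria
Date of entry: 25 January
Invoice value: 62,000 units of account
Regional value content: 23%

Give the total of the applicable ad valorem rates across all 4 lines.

Line A: polyethylene → 15-1; tubing → 15-1-4; for packaging → 15-1-4-2. Scheduled 28%. Arlenia agreement on 15-1-4: wholly obtained → 21% available; Arlenia agreement on 15-1: RVC ≥ 45% → 10% available; preferential 10%; anti-dumping (Arlenia, 15-1-4): +21%; total 10% + 21% = 31%. → 31%.
Line B: PET → 15-2; resin in primary form → 15-2-1; general-purpose → 15-2-1-2. Scheduled 6%. Selvast agreement on 15-2-1: RVC < 50%. → 6%.
Line C: PET → 15-2; tubing → 15-2-3; general-purpose → 15-2-3-2. Scheduled 30%. anti-dumping (Javaros, 15-2-3): +7%; total 30% + 7% = 37%. → 37%.
Line D: polyethylene → 15-1; moulded articles → 15-1-2; general-purpose → 15-1-2-3. Scheduled 30%. Kestria agreement on 15-2-3-1: 15-1-2-3 not covered. → 30%.
Sum: 31% + 6% + 37% + 30% = 104%.

104%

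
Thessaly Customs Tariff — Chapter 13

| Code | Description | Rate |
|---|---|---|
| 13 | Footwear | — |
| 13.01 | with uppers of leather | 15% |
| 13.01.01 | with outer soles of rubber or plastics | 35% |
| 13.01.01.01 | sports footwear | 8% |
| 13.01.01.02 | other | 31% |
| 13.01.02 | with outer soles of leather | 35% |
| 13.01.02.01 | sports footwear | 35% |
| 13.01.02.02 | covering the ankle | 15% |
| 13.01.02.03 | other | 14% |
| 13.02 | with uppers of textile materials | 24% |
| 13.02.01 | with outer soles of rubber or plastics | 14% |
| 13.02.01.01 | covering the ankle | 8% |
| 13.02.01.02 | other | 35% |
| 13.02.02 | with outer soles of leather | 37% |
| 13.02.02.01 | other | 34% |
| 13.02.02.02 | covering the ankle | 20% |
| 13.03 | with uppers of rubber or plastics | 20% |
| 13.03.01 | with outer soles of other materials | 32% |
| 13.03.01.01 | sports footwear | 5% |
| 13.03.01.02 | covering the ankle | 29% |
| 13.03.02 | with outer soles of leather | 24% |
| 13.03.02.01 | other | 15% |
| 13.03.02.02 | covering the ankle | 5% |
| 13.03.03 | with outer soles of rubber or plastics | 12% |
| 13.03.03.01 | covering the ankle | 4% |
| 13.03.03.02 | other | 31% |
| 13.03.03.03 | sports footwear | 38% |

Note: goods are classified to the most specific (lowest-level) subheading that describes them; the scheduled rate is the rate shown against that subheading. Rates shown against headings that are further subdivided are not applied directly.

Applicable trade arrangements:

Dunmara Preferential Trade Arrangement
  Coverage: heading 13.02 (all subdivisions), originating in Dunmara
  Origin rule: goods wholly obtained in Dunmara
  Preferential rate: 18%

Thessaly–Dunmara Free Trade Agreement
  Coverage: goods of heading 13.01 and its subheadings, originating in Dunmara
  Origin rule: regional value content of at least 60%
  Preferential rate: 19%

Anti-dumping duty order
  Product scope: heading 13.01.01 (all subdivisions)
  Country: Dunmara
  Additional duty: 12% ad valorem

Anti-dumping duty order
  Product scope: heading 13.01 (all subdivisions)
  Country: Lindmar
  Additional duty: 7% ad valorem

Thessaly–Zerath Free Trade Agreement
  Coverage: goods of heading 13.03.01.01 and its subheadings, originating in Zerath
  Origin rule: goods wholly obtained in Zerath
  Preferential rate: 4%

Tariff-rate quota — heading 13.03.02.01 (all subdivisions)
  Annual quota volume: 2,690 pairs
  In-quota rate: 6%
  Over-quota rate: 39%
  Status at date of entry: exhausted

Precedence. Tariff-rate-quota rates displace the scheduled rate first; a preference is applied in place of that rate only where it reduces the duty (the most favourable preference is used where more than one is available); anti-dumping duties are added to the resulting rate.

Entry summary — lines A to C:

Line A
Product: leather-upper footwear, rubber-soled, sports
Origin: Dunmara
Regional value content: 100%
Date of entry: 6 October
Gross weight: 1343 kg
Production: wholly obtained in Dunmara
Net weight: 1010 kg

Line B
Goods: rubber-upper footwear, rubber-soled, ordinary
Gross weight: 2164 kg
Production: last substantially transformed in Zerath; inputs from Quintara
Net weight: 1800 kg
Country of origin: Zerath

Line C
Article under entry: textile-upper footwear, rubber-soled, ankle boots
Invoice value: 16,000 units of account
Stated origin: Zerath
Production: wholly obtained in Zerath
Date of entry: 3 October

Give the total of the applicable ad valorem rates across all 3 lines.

Line A: leather-upper → 13.01; rubber-soled → 13.01.01; sports → 13.01.01.01. Scheduled 8%. Dunmara agreement on 13.02: 13.01.01.01 not covered; Dunmara agreement on 13.01: RVC ≥ 60% → 19% available; preference 19% not lower than 8% → no reduction; anti-dumping (Dunmara, 13.01.01): +12%; total 8% + 12% = 20%. → 20%.
Line B: rubber-upper → 13.03; rubber-soled → 13.03.03; ordinary → 13.03.03.02. Scheduled 31%. Zerath agreement on 13.03.01.01: 13.03.03.02 not covered. → 31%.
Line C: textile-upper → 13.02; rubber-soled → 13.02.01; ankle boots → 13.02.01.01. Scheduled 8%. Zerath agreement on 13.03.01.01: 13.02.01.01 not covered. → 8%.
Sum: 20% + 31% + 8% = 59%.

59%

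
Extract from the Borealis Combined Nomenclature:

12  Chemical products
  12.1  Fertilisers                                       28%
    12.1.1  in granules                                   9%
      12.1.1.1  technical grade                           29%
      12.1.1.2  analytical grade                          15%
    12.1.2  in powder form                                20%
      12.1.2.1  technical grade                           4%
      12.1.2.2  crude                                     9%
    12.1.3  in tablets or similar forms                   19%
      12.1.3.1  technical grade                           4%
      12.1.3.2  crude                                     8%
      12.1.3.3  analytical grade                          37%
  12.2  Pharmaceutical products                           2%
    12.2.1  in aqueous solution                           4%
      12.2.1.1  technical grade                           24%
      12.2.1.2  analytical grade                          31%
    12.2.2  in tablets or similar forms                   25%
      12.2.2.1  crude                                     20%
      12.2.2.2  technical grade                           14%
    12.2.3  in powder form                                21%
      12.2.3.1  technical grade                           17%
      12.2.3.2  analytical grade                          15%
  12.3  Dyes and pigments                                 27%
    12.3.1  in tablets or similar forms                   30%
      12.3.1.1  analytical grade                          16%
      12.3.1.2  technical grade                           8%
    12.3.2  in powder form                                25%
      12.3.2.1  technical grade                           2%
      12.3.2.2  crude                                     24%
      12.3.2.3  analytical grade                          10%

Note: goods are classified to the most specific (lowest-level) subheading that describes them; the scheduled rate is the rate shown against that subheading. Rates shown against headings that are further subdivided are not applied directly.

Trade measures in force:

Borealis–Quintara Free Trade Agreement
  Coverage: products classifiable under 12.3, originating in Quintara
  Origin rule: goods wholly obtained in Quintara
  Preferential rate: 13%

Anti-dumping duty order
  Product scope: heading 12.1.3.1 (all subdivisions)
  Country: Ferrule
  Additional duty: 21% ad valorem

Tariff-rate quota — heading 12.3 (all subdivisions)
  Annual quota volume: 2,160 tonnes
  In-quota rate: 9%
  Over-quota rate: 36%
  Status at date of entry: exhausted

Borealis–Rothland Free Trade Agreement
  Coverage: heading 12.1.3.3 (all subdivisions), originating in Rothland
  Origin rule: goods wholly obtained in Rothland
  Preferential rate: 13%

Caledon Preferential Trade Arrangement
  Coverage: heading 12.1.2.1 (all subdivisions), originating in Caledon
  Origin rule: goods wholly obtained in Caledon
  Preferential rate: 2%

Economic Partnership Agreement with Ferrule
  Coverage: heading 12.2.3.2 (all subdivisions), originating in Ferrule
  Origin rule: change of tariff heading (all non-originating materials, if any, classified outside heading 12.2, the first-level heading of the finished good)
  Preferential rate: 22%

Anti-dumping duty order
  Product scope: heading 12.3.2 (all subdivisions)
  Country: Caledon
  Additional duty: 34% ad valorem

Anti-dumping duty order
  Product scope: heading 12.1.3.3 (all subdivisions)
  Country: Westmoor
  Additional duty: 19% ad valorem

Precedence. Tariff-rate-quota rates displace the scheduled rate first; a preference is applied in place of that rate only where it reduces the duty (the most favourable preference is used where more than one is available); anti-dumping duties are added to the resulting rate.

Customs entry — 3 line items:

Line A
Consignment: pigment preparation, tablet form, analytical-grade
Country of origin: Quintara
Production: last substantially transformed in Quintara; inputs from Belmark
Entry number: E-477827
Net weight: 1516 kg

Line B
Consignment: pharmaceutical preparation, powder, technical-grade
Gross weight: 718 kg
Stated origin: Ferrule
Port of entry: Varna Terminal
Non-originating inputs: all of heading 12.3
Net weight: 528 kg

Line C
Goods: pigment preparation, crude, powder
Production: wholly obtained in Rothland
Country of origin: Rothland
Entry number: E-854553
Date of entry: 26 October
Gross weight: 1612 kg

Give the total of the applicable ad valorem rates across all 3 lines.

Line A: pigment → 12.3; tablet form → 12.3.1; analytical-grade → 12.3.1.1. Scheduled 16%. quota on 12.3 exhausted → over-quota 36%; Quintara agreement on 12.3: not wholly obtained. → 36%.
Line B: pharmaceutical → 12.2; powder → 12.2.3; technical-grade → 12.2.3.1. Scheduled 17%. Ferrule agreement on 12.2.3.2: 12.2.3.1 not covered. → 17%.
Line C: pigment → 12.3; powder → 12.3.2; crude → 12.3.2.2. Scheduled 24%. quota on 12.3 exhausted → over-quota 36%; Rothland agreement on 12.1.3.3: 12.3.2.2 not covered. → 36%.
Sum: 36% + 17% + 36% = 89%.

89%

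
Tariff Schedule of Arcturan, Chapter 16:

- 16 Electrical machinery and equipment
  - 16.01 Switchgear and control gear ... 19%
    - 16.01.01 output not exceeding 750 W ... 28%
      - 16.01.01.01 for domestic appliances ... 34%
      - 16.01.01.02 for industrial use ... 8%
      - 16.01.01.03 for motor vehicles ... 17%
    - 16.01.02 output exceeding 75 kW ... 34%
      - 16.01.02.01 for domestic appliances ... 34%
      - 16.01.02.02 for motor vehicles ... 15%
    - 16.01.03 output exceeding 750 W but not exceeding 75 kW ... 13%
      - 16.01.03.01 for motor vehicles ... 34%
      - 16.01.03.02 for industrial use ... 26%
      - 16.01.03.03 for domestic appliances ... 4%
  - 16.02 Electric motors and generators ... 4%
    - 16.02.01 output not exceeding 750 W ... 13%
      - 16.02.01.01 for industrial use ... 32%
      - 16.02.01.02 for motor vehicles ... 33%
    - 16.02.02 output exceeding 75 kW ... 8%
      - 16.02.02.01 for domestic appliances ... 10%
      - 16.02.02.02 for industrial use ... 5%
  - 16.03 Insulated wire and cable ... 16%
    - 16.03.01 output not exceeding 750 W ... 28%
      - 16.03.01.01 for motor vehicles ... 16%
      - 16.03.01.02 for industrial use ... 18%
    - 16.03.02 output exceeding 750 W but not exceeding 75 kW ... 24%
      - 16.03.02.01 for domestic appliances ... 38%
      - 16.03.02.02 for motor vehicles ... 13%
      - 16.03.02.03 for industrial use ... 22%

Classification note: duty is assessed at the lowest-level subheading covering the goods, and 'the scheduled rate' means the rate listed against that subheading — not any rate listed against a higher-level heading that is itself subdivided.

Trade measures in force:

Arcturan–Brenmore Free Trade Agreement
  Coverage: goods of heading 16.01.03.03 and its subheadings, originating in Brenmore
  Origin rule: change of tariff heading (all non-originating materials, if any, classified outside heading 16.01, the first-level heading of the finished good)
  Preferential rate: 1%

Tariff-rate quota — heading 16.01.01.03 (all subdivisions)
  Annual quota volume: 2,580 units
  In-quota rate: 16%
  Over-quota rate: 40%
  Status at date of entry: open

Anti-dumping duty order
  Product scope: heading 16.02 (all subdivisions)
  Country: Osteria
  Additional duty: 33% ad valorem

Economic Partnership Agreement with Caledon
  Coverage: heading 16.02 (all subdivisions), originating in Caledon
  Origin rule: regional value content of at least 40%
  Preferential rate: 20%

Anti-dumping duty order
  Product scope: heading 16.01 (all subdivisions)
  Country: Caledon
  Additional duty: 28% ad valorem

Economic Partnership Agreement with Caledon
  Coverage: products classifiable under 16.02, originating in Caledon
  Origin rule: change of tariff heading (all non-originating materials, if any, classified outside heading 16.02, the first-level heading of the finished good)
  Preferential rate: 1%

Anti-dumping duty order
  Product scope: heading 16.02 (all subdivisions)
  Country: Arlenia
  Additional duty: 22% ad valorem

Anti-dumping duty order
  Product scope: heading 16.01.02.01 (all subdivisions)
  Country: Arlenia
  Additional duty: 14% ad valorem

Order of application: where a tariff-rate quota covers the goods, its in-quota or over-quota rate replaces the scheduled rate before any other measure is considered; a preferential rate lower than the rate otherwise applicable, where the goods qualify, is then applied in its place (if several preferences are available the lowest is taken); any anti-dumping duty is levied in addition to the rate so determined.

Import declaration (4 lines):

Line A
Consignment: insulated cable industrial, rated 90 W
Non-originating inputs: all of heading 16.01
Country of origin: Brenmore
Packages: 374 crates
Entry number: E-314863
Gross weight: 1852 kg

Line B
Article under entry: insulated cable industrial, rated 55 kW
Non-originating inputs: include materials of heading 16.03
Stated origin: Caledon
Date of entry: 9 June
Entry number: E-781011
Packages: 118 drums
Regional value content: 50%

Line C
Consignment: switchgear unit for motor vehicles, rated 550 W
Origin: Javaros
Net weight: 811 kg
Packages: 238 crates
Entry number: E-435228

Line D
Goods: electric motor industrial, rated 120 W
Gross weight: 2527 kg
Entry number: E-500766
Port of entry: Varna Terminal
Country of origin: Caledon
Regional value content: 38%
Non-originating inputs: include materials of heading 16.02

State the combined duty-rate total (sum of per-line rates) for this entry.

88%

Line A: insulated cable → 16.03; rated 90 W → 16.03.01; industrial → 16.03.01.02. Scheduled 18%. Brenmore agreement on 16.01.03.03: 16.03.01.02 not covered. → 18%.
Line B: insulated cable → 16.03; rated 55 kW → 16.03.02; industrial → 16.03.02.03. Scheduled 22%. Caledon agreement on 16.02: 16.03.02.03 not covered; Caledon agreement on 16.02: 16.03.02.03 not covered. → 22%.
Line C: switchgear unit → 16.01; rated 550 W → 16.01.01; for motor vehicles → 16.01.01.03. Scheduled 17%. quota on 16.01.01.03 open → in-quota 16%. → 16%.
Line D: electric motor → 16.02; rated 120 W → 16.02.01; industrial → 16.02.01.01. Scheduled 32%. Caledon agreement on 16.02: RVC < 40%; Caledon agreement on 16.02: CTH not met. → 32%.
Sum: 18% + 22% + 16% + 32% = 88%.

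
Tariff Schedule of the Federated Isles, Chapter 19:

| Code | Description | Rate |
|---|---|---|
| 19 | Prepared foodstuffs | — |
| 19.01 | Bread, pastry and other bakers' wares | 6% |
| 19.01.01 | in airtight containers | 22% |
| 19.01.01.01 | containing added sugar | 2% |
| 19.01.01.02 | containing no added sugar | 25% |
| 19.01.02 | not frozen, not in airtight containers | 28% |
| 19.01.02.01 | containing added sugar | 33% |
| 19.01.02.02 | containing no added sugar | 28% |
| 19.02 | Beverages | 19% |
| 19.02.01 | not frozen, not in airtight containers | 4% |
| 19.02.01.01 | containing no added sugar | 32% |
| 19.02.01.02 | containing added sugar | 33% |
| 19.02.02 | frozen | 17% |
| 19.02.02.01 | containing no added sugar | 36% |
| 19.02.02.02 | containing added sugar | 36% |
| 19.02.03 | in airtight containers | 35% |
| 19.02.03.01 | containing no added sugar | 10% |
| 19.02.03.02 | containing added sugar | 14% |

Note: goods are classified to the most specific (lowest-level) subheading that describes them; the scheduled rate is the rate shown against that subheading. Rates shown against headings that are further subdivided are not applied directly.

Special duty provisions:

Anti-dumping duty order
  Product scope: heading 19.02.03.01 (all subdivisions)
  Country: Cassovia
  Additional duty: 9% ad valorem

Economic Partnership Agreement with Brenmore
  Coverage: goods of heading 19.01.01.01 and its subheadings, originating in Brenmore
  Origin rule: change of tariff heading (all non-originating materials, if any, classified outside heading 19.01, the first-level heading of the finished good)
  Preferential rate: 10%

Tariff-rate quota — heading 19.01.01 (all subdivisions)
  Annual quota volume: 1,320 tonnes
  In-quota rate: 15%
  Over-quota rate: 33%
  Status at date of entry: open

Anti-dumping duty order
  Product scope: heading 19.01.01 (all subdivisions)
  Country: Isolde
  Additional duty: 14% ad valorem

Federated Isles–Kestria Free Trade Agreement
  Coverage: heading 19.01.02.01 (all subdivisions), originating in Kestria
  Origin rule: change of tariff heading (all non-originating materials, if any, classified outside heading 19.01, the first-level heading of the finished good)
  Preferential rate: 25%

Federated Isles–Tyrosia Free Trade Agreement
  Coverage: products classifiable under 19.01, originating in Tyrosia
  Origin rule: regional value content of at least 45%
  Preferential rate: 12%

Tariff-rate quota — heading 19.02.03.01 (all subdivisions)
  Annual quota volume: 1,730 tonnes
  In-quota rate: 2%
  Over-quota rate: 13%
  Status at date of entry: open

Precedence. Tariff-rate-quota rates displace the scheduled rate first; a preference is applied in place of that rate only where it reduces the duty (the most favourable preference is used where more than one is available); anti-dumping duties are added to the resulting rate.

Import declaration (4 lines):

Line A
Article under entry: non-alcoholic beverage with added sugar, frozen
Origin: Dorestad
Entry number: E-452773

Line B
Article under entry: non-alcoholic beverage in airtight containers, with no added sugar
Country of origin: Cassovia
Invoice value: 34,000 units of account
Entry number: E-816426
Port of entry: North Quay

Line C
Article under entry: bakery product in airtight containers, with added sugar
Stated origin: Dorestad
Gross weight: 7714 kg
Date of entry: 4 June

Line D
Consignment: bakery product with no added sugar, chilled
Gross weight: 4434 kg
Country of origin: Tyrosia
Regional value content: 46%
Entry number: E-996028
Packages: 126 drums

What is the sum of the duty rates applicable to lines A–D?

74%

Line A: non-alcoholic beverage → 19.02; frozen → 19.02.02; with added sugar → 19.02.02.02. Scheduled 36%. No special measure applies. → 36%.
Line B: non-alcoholic beverage → 19.02; in airtight containers → 19.02.03; with no added sugar → 19.02.03.01. Scheduled 10%. quota on 19.02.03.01 open → in-quota 2%; anti-dumping (Cassovia, 19.02.03.01): +9%; total 2% + 9% = 11%. → 11%.
Line C: bakery product → 19.01; in airtight containers → 19.01.01; with added sugar → 19.01.01.01. Scheduled 2%. quota on 19.01.01 open → in-quota 15%. → 15%.
Line D: bakery product → 19.01; chilled → 19.01.02; with no added sugar → 19.01.02.02. Scheduled 28%. Tyrosia agreement on 19.01: RVC ≥ 45% → 12% available; preferential 12%. → 12%.
Sum: 36% + 11% + 15% + 12% = 74%.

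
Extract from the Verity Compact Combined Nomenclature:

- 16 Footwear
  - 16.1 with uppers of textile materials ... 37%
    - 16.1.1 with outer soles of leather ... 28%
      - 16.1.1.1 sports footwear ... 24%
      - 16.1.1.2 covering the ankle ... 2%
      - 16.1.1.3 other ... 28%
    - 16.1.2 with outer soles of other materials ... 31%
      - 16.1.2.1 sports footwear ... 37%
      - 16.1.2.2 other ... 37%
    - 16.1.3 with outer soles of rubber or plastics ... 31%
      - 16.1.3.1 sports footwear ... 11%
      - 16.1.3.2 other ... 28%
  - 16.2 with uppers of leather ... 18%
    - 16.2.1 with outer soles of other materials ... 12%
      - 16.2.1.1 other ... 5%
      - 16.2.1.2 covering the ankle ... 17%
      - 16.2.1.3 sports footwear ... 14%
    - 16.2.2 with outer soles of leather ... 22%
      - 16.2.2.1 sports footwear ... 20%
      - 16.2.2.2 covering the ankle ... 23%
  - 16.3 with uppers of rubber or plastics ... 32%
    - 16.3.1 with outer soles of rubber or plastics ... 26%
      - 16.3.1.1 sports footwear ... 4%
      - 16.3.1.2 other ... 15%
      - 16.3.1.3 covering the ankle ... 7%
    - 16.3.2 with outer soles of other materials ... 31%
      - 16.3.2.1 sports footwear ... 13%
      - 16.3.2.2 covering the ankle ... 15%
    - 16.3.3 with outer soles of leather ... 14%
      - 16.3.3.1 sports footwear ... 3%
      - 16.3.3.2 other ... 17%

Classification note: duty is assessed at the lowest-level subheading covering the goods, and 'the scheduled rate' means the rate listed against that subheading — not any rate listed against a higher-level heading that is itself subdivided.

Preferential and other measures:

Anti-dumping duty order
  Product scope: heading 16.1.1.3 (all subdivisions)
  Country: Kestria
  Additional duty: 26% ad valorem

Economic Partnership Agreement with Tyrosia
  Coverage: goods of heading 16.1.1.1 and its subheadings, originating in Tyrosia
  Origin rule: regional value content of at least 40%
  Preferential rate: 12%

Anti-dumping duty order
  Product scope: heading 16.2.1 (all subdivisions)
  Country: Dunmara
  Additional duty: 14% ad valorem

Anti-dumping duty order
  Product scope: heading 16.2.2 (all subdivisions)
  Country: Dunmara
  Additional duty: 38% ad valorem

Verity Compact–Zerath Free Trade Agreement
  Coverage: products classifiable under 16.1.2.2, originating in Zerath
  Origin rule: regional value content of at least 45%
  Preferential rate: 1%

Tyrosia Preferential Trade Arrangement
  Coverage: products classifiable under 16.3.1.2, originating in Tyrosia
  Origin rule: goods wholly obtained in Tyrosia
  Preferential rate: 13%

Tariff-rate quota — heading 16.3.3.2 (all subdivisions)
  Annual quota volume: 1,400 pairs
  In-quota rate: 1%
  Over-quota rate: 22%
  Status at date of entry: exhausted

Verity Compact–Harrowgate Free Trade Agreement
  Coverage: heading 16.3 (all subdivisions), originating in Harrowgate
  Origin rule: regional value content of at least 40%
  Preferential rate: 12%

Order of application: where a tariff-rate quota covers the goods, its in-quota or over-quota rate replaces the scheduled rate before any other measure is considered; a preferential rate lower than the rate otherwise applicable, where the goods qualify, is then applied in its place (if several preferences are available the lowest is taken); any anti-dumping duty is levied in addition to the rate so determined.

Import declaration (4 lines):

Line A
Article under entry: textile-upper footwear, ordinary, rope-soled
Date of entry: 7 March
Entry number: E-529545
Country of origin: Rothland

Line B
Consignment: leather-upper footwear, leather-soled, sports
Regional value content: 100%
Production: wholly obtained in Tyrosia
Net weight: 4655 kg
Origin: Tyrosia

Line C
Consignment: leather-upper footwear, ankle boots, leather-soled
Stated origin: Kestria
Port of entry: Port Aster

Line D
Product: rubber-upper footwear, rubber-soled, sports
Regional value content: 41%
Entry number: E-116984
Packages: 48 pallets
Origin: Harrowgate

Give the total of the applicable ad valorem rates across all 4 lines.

Line A: textile-upper → 16.1; rope-soled → 16.1.2; ordinary → 16.1.2.2. Scheduled 37%. No special measure applies. → 37%.
Line B: leather-upper → 16.2; leather-soled → 16.2.2; sports → 16.2.2.1. Scheduled 20%. Tyrosia agreement on 16.1.1.1: 16.2.2.1 not covered; Tyrosia agreement on 16.3.1.2: 16.2.2.1 not covered. → 20%.
Line C: leather-upper → 16.2; leather-soled → 16.2.2; ankle boots → 16.2.2.2. Scheduled 23%. No special measure applies. → 23%.
Line D: rubber-upper → 16.3; rubber-soled → 16.3.1; sports → 16.3.1.1. Scheduled 4%. Harrowgate agreement on 16.3: RVC ≥ 40% → 12% available; preference 12% not lower than 4% → no reduction. → 4%.
Sum: 37% + 20% + 23% + 4% = 84%.

84%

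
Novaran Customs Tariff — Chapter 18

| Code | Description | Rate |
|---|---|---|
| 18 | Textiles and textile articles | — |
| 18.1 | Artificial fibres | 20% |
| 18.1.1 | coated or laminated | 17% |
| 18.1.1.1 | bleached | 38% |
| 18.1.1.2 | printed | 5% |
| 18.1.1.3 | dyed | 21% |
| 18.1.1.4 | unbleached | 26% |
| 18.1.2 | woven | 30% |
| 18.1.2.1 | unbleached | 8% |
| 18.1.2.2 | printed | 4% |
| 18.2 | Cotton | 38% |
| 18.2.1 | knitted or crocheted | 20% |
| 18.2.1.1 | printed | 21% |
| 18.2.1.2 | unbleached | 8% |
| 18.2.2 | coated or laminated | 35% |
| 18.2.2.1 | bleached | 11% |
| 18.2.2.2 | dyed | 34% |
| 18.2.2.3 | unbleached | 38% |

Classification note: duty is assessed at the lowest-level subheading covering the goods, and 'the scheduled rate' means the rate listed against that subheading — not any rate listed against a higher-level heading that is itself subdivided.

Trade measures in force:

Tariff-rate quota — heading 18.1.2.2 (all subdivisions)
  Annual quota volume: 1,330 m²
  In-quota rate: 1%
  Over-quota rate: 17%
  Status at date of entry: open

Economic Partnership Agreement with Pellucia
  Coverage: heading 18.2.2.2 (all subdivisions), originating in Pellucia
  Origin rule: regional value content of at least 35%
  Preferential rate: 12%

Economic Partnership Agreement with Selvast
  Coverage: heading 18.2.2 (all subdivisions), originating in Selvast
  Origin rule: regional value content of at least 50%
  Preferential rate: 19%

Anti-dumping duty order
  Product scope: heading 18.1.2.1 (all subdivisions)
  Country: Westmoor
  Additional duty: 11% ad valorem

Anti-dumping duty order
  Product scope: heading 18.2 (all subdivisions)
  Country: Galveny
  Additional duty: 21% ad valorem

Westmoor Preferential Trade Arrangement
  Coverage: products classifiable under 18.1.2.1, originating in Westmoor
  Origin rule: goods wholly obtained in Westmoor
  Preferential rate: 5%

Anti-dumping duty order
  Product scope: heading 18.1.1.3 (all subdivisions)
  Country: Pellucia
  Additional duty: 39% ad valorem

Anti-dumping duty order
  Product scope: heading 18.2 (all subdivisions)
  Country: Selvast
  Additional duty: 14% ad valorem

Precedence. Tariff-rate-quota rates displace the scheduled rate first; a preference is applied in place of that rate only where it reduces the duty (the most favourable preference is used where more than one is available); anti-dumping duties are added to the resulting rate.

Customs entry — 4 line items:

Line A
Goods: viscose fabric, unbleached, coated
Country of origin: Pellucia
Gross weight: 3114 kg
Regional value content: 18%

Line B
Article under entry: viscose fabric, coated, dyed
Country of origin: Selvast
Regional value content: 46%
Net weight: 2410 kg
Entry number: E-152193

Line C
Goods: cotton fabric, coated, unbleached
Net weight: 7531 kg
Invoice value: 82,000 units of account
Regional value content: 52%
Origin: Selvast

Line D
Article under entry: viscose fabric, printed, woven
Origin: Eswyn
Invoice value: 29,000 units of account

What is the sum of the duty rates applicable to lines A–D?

81%

Line A: viscose → 18.1; coated → 18.1.1; unbleached → 18.1.1.4. Scheduled 26%. Pellucia agreement on 18.2.2.2: 18.1.1.4 not covered. → 26%.
Line B: viscose → 18.1; coated → 18.1.1; dyed → 18.1.1.3. Scheduled 21%. Selvast agreement on 18.2.2: 18.1.1.3 not covered. → 21%.
Line C: cotton → 18.2; coated → 18.2.2; unbleached → 18.2.2.3. Scheduled 38%. Selvast agreement on 18.2.2: RVC ≥ 50% → 19% available; preferential 19%; anti-dumping (Selvast, 18.2): +14%; total 19% + 14% = 33%. → 33%.
Line D: viscose → 18.1; woven → 18.1.2; printed → 18.1.2.2. Scheduled 4%. quota on 18.1.2.2 open → in-quota 1%. → 1%.
Sum: 26% + 21% + 33% + 1% = 81%.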